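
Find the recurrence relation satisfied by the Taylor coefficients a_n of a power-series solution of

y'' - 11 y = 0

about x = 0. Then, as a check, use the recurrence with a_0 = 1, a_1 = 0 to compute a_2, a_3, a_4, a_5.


Substitute y = sum_n a_n x^n into y'' + (const) y = 0.
y''(x) = sum_{n>=0} (n+2)(n+1) a_{n+2} x^n.
The ODE becomes sum_n [(n+2)(n+1) a_{n+2} - 11 a_n] x^n = 0.
Setting each coefficient to zero gives the recurrence:
  (n+2)(n+1) a_{n+2} - 11 a_n = 0,
  a_{n+2} = 11 / ((n+1)(n+2)) a_n.

Check with a_0 = 1, a_1 = 0 (apply the recurrence for n = 0, 1, 2, 3): a_0 = 1, a_1 = 0, a_2 = 11/2, a_3 = 0, a_4 = 121/24, a_5 = 0.

a_{n+2} = 11/((n+1)(n+2)) * a_n; check: a_0 = 1, a_1 = 0, a_2 = 11/2, a_3 = 0, a_4 = 121/24, a_5 = 0


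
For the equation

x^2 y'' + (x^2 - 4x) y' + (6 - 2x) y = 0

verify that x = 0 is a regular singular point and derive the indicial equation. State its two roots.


Divide by x^2 to reach normal form y'' + P_1(x) y' + P_2(x) y = 0 with P_1(x) = 1 - 4/x and P_2(x) = -2/x + 6/x^2.
x = 0 is a singular point because the y'-coefficient 1 - 4/x has a pole at x = 0 and the y-coefficient -2/x + 6/x^2 has a pole at x = 0.
It is a regular singular point because x P_1(x) = p(x) = x - 4 and x^2 P_2(x) = q(x) = 6 - 2x are polynomials, hence analytic at x = 0.
p(0) = -4,  q(0) = 6.
Indicial equation: r(r-1) + p(0) r + q(0) = 0, i.e. r^2 + (p(0) - 1) r + q(0) = 0, i.e. r^2 - 5 r + 6 = 0.
Discriminant: (-5)^2 - 4(6) = 1, so r = (5 ± 1)/2.
Solving: r_1 = 3, r_2 = 2.

indicial: r^2 - 5 r + 6 = 0; roots r_1 = 3, r_2 = 2


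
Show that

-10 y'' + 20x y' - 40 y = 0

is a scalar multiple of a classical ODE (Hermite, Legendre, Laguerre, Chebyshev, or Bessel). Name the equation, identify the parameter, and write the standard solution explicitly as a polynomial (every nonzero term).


All three coefficients share the factor -10; dividing through by -10 gives  y'' - 2x y' + 4 y = 0.
This matches the Hermite equation y'' - 2x y' + 2n y = 0 with 2n = 4, so n = 2; the polynomial solution is H_2(x).
With y = sum_k a_k x^k, matching x^k gives (k+2)(k+1) a_{k+2} = 2(k - n) a_k = 2(k - 2) a_k. The right side vanishes at k = 2, so the series with the parity of 2 terminates at degree 2.
Standard normalization: leading coefficient of H_n is 2^n, so a_2 = 2^2 = 4. Work downward with a_k = (k+1)(k+2) a_{k+2} / (2(k - n)):
  a_0 = (1)(2)(4) / (2(0 - 2)) = 8/(-4) = -2
Hence H_2(x) = 4 x^2 - 2.

H_2(x); series = 4 x^2 - 2


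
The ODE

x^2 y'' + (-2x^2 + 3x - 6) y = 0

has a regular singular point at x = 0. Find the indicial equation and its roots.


Divide by x^2 to reach normal form y'' + P_1(x) y' + P_2(x) y = 0 with P_1(x) = 0 and P_2(x) = -2 + 3/x - 6/x^2.
x = 0 is a singular point because the y-coefficient -2 + 3/x - 6/x^2 has a pole at x = 0.
It is a regular singular point because x P_1(x) = p(x) = 0 and x^2 P_2(x) = q(x) = -2x^2 + 3x - 6 are polynomials, hence analytic at x = 0.
p(0) = 0,  q(0) = -6.
Indicial equation: r(r-1) + p(0) r + q(0) = 0, i.e. r^2 + (p(0) - 1) r + q(0) = 0, i.e. r^2 - 1 r - 6 = 0.
Discriminant: (-1)^2 - 4(-6) = 25, so r = (1 ± 5)/2.
Solving: r_1 = 3, r_2 = -2.

indicial: r^2 - 1 r - 6 = 0; roots r_1 = 3, r_2 = -2


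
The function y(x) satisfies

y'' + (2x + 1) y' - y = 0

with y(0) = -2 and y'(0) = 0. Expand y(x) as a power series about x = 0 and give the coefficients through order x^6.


Ansatz: y(x) = sum_{n>=0} a_n x^n, so y'(x) = sum_{n>=1} n a_n x^(n-1) and y''(x) = sum_{n>=2} n(n-1) a_n x^(n-2).
Substitute into P(x) y'' + Q(x) y' + R(x) y = 0 with P(x) = 1, Q(x) = 2x + 1, R(x) = -1, and match powers of x.
Initial conditions: a_0 = -2, a_1 = 0.
Setting the coefficient of each power of x to zero and solving order by order (substituting the coefficients already found):
  x^0: 2 a_2 + a_1 - a_0 = 0  ->  2 a_2 = -a_1 + a_0 = -2  ->  a_2 = -1
  x^1: 6 a_3 + 2 a_2 + a_1 = 0  ->  6 a_3 = -2 a_2 - a_1 = 2  ->  a_3 = 1/3
  x^2: 12 a_4 + 3 a_3 + 3 a_2 = 0  ->  12 a_4 = -3 a_3 - 3 a_2 = 2  ->  a_4 = 1/6
  x^3: 20 a_5 + 4 a_4 + 5 a_3 = 0  ->  20 a_5 = -4 a_4 - 5 a_3 = -7/3  ->  a_5 = -7/60
  x^4: 30 a_6 + 5 a_5 + 7 a_4 = 0  ->  30 a_6 = -5 a_5 - 7 a_4 = -7/12  ->  a_6 = -7/360
Truncated series: y(x) = -2 - x^2 + (1/3) x^3 + (1/6) x^4 - (7/60) x^5 - (7/360) x^6 + O(x^7).

a_0 = -2; a_1 = 0; a_2 = -1; a_3 = 1/3; a_4 = 1/6; a_5 = -7/60; a_6 = -7/360


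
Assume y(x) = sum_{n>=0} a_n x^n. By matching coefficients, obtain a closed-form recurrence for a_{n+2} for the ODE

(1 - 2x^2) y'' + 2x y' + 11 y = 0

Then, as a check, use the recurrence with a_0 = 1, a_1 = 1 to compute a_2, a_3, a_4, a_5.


Substitute y = sum_n a_n x^n.
(1 - 2 x^2) y'' contributes (n+2)(n+1) a_{n+2} - 2 n(n-1) a_n at x^n.
2 x y'(x) contributes 2 n a_n at x^n.
11 y(x) contributes 11 a_n at x^n.
Matching x^n: (n+2)(n+1) a_{n+2} + (-2 n(n-1) + 2 n + 11) a_n = 0.
Thus a_{n+2} = (2 n(n-1) - 2 n - 11) / ((n+1)(n+2)) * a_n.

Check with a_0 = 1, a_1 = 1 (apply the recurrence for n = 0, 1, 2, 3): a_0 = 1, a_1 = 1, a_2 = -11/2, a_3 = -13/6, a_4 = 121/24, a_5 = 13/24.

a_(n+2) = (2 n(n-1) - 2 n - 11) / ((n+1)(n+2)) * a_n; check: a_0 = 1, a_1 = 1, a_2 = -11/2, a_3 = -13/6, a_4 = 121/24, a_5 = 13/24


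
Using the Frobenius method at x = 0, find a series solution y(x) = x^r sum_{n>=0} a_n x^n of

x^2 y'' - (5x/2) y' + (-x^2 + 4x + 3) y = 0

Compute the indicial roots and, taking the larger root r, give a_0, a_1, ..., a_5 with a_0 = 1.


Write in Frobenius form y'' + (p(x)/x) y' + (q(x)/x^2) y = 0:
  p(x) = -5/2,  q(x) = -x^2 + 4x + 3.
Indicial equation: r(r-1) + (-5/2) r + (3) = 0 -> roots r_1 = 2, r_2 = 3/2.
Take r = r_1 = 2. Let y(x) = x^r sum_{n>=0} a_n x^n with a_0 = 1.
Substitute y = x^r sum a_n x^n and match x^{r+n}. The recurrence is
  D(n) a_n + 4 a_{n-1} - 1 a_{n-2} = 0,  where D(n) = (r+n)(r+n-1) + (-5/2)(r+n) + (3).
  a_n = [-4 a_{n-1} + 1 a_{n-2}] / D(n).
Since the indicial polynomial factors as (r - r_1)(r - r_2), D(n) = (r_1 + n - r_1)(r_1 + n - r_2) = n(n + 1/2).
Evaluating step by step (a_0 = 1):
  n = 1: D(1) = 1(1 + 1/2) = 3/2; numerator = -4(1) = -4; a_1 = (-4)/(3/2) = -8/3
  n = 2: D(2) = 2(2 + 1/2) = 5; numerator = -4(-8/3) + 1(1) = 35/3; a_2 = (35/3)/(5) = 7/3
  n = 3: D(3) = 3(3 + 1/2) = 21/2; numerator = -4(7/3) + 1(-8/3) = -12; a_3 = (-12)/(21/2) = -8/7
  n = 4: D(4) = 4(4 + 1/2) = 18; numerator = -4(-8/7) + 1(7/3) = 145/21; a_4 = (145/21)/(18) = 145/378
  n = 5: D(5) = 5(5 + 1/2) = 55/2; numerator = -4(145/378) + 1(-8/7) = -506/189; a_5 = (-506/189)/(55/2) = -92/945

r = 2; a_0 = 1; a_1 = -8/3; a_2 = 7/3; a_3 = -8/7; a_4 = 145/378; a_5 = -92/945


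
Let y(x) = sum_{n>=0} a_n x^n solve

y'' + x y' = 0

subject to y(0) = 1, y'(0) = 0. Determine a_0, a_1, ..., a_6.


Ansatz: y(x) = sum_{n>=0} a_n x^n, so y'(x) = sum_{n>=1} n a_n x^(n-1) and y''(x) = sum_{n>=2} n(n-1) a_n x^(n-2).
Substitute into P(x) y'' + Q(x) y' + R(x) y = 0 with P(x) = 1, Q(x) = x, R(x) = 0, and match powers of x.
Initial conditions: a_0 = 1, a_1 = 0.
Setting the coefficient of each power of x to zero and solving order by order (substituting the coefficients already found):
  x^0: 2 a_2 = 0  ->  a_2 = 0
  x^1: 6 a_3 + a_1 = 0  ->  6 a_3 = -a_1 = 0  ->  a_3 = 0
  x^2: 12 a_4 + 2 a_2 = 0  ->  12 a_4 = -2 a_2 = 0  ->  a_4 = 0
  x^3: 20 a_5 + 3 a_3 = 0  ->  20 a_5 = -3 a_3 = 0  ->  a_5 = 0
  x^4: 30 a_6 + 4 a_4 = 0  ->  30 a_6 = -4 a_4 = 0  ->  a_6 = 0
Truncated series: y(x) = 1 + O(x^7).

a_0 = 1; a_1 = 0; a_2 = 0; a_3 = 0; a_4 = 0; a_5 = 0; a_6 = 0


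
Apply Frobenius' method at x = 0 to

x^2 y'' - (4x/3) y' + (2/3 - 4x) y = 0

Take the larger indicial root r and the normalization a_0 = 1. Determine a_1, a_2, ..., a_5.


Write in Frobenius form y'' + (p(x)/x) y' + (q(x)/x^2) y = 0:
  p(x) = -4/3,  q(x) = 2/3 - 4x.
Indicial equation: r(r-1) + (-4/3) r + (2/3) = 0 -> roots r_1 = 2, r_2 = 1/3.
Take r = r_1 = 2. Let y(x) = x^r sum_{n>=0} a_n x^n with a_0 = 1.
Substitute y = x^r sum a_n x^n and match x^{r+n}. The recurrence is
  D(n) a_n - 4 a_{n-1} = 0,  where D(n) = (r+n)(r+n-1) + (-4/3)(r+n) + (2/3).
  a_n = 4 / D(n) * a_{n-1}.
Since the indicial polynomial factors as (r - r_1)(r - r_2), D(n) = (r_1 + n - r_1)(r_1 + n - r_2) = n(n + 5/3).
Evaluating step by step (a_0 = 1):
  n = 1: D(1) = 1(1 + 5/3) = 8/3; numerator = 4(1) = 4; a_1 = (4)/(8/3) = 3/2
  n = 2: D(2) = 2(2 + 5/3) = 22/3; numerator = 4(3/2) = 6; a_2 = (6)/(22/3) = 9/11
  n = 3: D(3) = 3(3 + 5/3) = 14; numerator = 4(9/11) = 36/11; a_3 = (36/11)/(14) = 18/77
  n = 4: D(4) = 4(4 + 5/3) = 68/3; numerator = 4(18/77) = 72/77; a_4 = (72/77)/(68/3) = 54/1309
  n = 5: D(5) = 5(5 + 5/3) = 100/3; numerator = 4(54/1309) = 216/1309; a_5 = (216/1309)/(100/3) = 162/32725

r = 2; a_0 = 1; a_1 = 3/2; a_2 = 9/11; a_3 = 18/77; a_4 = 54/1309; a_5 = 162/32725


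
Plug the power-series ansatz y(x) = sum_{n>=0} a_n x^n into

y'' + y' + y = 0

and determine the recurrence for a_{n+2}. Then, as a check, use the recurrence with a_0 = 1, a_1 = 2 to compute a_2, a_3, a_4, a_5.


Substitute y = sum_n a_n x^n.
y''(x) has coefficient (n+2)(n+1) a_{n+2} at x^n;
y'(x) has coefficient (n+1) a_{n+1} at x^n;
y(x) has coefficient 1 a_n at x^n.
Matching x^n: (n+2)(n+1) a_{n+2} + (n+1) a_{n+1} + 1 a_n = 0.
Thus a_{n+2} = [-(n+1) a_{n+1} - 1 a_n] / ((n+1)(n+2)).

Check with a_0 = 1, a_1 = 2 (apply the recurrence for n = 0, 1, 2, 3): a_0 = 1, a_1 = 2, a_2 = -3/2, a_3 = 1/6, a_4 = 1/12, a_5 = -1/40.

a_(n+2) = [-(n+1) a_(n+1) - 1 a_n] / ((n+1)(n+2)); check: a_0 = 1, a_1 = 2, a_2 = -3/2, a_3 = 1/6, a_4 = 1/12, a_5 = -1/40


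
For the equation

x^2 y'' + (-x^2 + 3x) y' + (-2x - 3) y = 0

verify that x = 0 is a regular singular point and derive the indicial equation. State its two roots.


Divide by x^2 to reach normal form y'' + P_1(x) y' + P_2(x) y = 0 with P_1(x) = -1 + 3/x and P_2(x) = -2/x - 3/x^2.
x = 0 is a singular point because the y'-coefficient -1 + 3/x has a pole at x = 0 and the y-coefficient -2/x - 3/x^2 has a pole at x = 0.
It is a regular singular point because x P_1(x) = p(x) = 3 - x and x^2 P_2(x) = q(x) = -2x - 3 are polynomials, hence analytic at x = 0.
p(0) = 3,  q(0) = -3.
Indicial equation: r(r-1) + p(0) r + q(0) = 0, i.e. r^2 + (p(0) - 1) r + q(0) = 0, i.e. r^2 + 2 r - 3 = 0.
Discriminant: (2)^2 - 4(-3) = 16, so r = (-2 ± 4)/2.
Solving: r_1 = 1, r_2 = -3.

indicial: r^2 + 2 r - 3 = 0; roots r_1 = 1, r_2 = -3


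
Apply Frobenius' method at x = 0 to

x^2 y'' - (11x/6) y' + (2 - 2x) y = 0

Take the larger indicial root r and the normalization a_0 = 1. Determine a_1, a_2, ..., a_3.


Write in Frobenius form y'' + (p(x)/x) y' + (q(x)/x^2) y = 0:
  p(x) = -11/6,  q(x) = 2 - 2x.
Indicial equation: r(r-1) + (-11/6) r + (2) = 0 -> roots r_1 = 3/2, r_2 = 4/3.
Take r = r_1 = 3/2. Let y(x) = x^r sum_{n>=0} a_n x^n with a_0 = 1.
Substitute y = x^r sum a_n x^n and match x^{r+n}. The recurrence is
  D(n) a_n - 2 a_{n-1} = 0,  where D(n) = (r+n)(r+n-1) + (-11/6)(r+n) + (2).
  a_n = 2 / D(n) * a_{n-1}.
Since the indicial polynomial factors as (r - r_1)(r - r_2), D(n) = (r_1 + n - r_1)(r_1 + n - r_2) = n(n + 1/6).
Evaluating step by step (a_0 = 1):
  n = 1: D(1) = 1(1 + 1/6) = 7/6; numerator = 2(1) = 2; a_1 = (2)/(7/6) = 12/7
  n = 2: D(2) = 2(2 + 1/6) = 13/3; numerator = 2(12/7) = 24/7; a_2 = (24/7)/(13/3) = 72/91
  n = 3: D(3) = 3(3 + 1/6) = 19/2; numerator = 2(72/91) = 144/91; a_3 = (144/91)/(19/2) = 288/1729

r = 3/2; a_0 = 1; a_1 = 12/7; a_2 = 72/91; a_3 = 288/1729


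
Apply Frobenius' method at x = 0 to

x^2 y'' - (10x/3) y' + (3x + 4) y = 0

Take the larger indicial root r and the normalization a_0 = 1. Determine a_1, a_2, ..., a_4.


Write in Frobenius form y'' + (p(x)/x) y' + (q(x)/x^2) y = 0:
  p(x) = -10/3,  q(x) = 3x + 4.
Indicial equation: r(r-1) + (-10/3) r + (4) = 0 -> roots r_1 = 3, r_2 = 4/3.
Take r = r_1 = 3. Let y(x) = x^r sum_{n>=0} a_n x^n with a_0 = 1.
Substitute y = x^r sum a_n x^n and match x^{r+n}. The recurrence is
  D(n) a_n + 3 a_{n-1} = 0,  where D(n) = (r+n)(r+n-1) + (-10/3)(r+n) + (4).
  a_n = -3 / D(n) * a_{n-1}.
Since the indicial polynomial factors as (r - r_1)(r - r_2), D(n) = (r_1 + n - r_1)(r_1 + n - r_2) = n(n + 5/3).
Evaluating step by step (a_0 = 1):
  n = 1: D(1) = 1(1 + 5/3) = 8/3; numerator = -3(1) = -3; a_1 = (-3)/(8/3) = -9/8
  n = 2: D(2) = 2(2 + 5/3) = 22/3; numerator = -3(-9/8) = 27/8; a_2 = (27/8)/(22/3) = 81/176
  n = 3: D(3) = 3(3 + 5/3) = 14; numerator = -3(81/176) = -243/176; a_3 = (-243/176)/(14) = -243/2464
  n = 4: D(4) = 4(4 + 5/3) = 68/3; numerator = -3(-243/2464) = 729/2464; a_4 = (729/2464)/(68/3) = 2187/167552

r = 3; a_0 = 1; a_1 = -9/8; a_2 = 81/176; a_3 = -243/2464; a_4 = 2187/167552


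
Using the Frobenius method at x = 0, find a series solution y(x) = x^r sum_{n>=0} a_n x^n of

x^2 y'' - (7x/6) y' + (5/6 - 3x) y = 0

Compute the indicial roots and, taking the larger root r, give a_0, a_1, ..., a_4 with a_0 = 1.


Write in Frobenius form y'' + (p(x)/x) y' + (q(x)/x^2) y = 0:
  p(x) = -7/6,  q(x) = 5/6 - 3x.
Indicial equation: r(r-1) + (-7/6) r + (5/6) = 0 -> roots r_1 = 5/3, r_2 = 1/2.
Take r = r_1 = 5/3. Let y(x) = x^r sum_{n>=0} a_n x^n with a_0 = 1.
Substitute y = x^r sum a_n x^n and match x^{r+n}. The recurrence is
  D(n) a_n - 3 a_{n-1} = 0,  where D(n) = (r+n)(r+n-1) + (-7/6)(r+n) + (5/6).
  a_n = 3 / D(n) * a_{n-1}.
Since the indicial polynomial factors as (r - r_1)(r - r_2), D(n) = (r_1 + n - r_1)(r_1 + n - r_2) = n(n + 7/6).
Evaluating step by step (a_0 = 1):
  n = 1: D(1) = 1(1 + 7/6) = 13/6; numerator = 3(1) = 3; a_1 = (3)/(13/6) = 18/13
  n = 2: D(2) = 2(2 + 7/6) = 19/3; numerator = 3(18/13) = 54/13; a_2 = (54/13)/(19/3) = 162/247
  n = 3: D(3) = 3(3 + 7/6) = 25/2; numerator = 3(162/247) = 486/247; a_3 = (486/247)/(25/2) = 972/6175
  n = 4: D(4) = 4(4 + 7/6) = 62/3; numerator = 3(972/6175) = 2916/6175; a_4 = (2916/6175)/(62/3) = 4374/191425

r = 5/3; a_0 = 1; a_1 = 18/13; a_2 = 162/247; a_3 = 972/6175; a_4 = 4374/191425


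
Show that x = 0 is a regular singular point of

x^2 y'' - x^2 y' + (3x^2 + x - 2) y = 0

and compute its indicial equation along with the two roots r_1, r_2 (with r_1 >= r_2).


Divide by x^2 to reach normal form y'' + P_1(x) y' + P_2(x) y = 0 with P_1(x) = -1 and P_2(x) = 3 + 1/x - 2/x^2.
x = 0 is a singular point because the y-coefficient 3 + 1/x - 2/x^2 has a pole at x = 0.
It is a regular singular point because x P_1(x) = p(x) = -x and x^2 P_2(x) = q(x) = 3x^2 + x - 2 are polynomials, hence analytic at x = 0.
p(0) = 0,  q(0) = -2.
Indicial equation: r(r-1) + p(0) r + q(0) = 0, i.e. r^2 + (p(0) - 1) r + q(0) = 0, i.e. r^2 - 1 r - 2 = 0.
Discriminant: (-1)^2 - 4(-2) = 9, so r = (1 ± 3)/2.
Solving: r_1 = 2, r_2 = -1.

indicial: r^2 - 1 r - 2 = 0; roots r_1 = 2, r_2 = -1


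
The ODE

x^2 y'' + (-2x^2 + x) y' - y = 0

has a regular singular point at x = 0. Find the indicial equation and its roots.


Divide by x^2 to reach normal form y'' + P_1(x) y' + P_2(x) y = 0 with P_1(x) = -2 + 1/x and P_2(x) = -1/x^2.
x = 0 is a singular point because the y'-coefficient -2 + 1/x has a pole at x = 0 and the y-coefficient -1/x^2 has a pole at x = 0.
It is a regular singular point because x P_1(x) = p(x) = 1 - 2x and x^2 P_2(x) = q(x) = -1 are polynomials, hence analytic at x = 0.
p(0) = 1,  q(0) = -1.
Indicial equation: r(r-1) + p(0) r + q(0) = 0, i.e. r^2 + (p(0) - 1) r + q(0) = 0, i.e. r^2 - 1 = 0.
Discriminant: (0)^2 - 4(-1) = 4, so r = (0 ± 2)/2.
Solving: r_1 = 1, r_2 = -1.

indicial: r^2 - 1 = 0; roots r_1 = 1, r_2 = -1


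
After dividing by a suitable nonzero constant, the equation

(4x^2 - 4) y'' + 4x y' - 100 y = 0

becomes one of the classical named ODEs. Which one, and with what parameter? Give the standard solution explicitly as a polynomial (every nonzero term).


All three coefficients share the factor -4; dividing through by -4 gives  (1 - x^2) y'' - x y' + 25 y = 0.
This matches the Chebyshev equation (1 - x^2) y'' - x y' + n^2 y = 0 (note the -x y' term, not -2x y') with n^2 = 25, so n = 5; the polynomial solution is T_5(x).
With y = sum_k a_k x^k, matching x^k gives (k+2)(k+1) a_{k+2} = (k^2 - n^2) a_k = (k - 5)(k + 5) a_k. The right side vanishes at k = 5, so the series with the parity of 5 terminates at degree 5.
Standard normalization: leading coefficient of T_n is 2^(n-1), so a_5 = 2^4 = 16. Work downward with a_k = (k+1)(k+2) a_{k+2} / ((k - 5)(k + 5)):
  a_3 = (4)(5)(16) / ((3 - 5)(3 + 5)) = 320/(-16) = -20
  a_1 = (2)(3)(-20) / ((1 - 5)(1 + 5)) = -120/(-24) = 5
Hence T_5(x) = 16 x^5 - 20 x^3 + 5 x.

T_5(x); series = 16 x^5 - 20 x^3 + 5 x


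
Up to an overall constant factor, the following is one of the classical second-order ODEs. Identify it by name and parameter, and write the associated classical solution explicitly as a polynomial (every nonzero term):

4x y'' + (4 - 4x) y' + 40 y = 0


All three coefficients share the factor 4; dividing through by 4 gives  x y'' + (1 - x) y' + 10 y = 0.
This matches the Laguerre equation x y'' + (1 - x) y' + n y = 0 with n = 10; the polynomial solution is L_10(x).
With y = sum_k a_k x^k, matching x^k gives (k+1)k a_{k+1} + (k+1) a_{k+1} - k a_k + n a_k = 0, i.e. (k+1)^2 a_{k+1} = (k - n) a_k = (k - 10) a_k. The right side vanishes at k = 10, so the series terminates at degree 10.
Standard normalization L_n(0) = 1 gives a_0 = 1. Work upward with a_{k+1} = (k - 10) a_k / (k+1)^2:
  a_1 = (0 - 10)(1) / 1^2 = -10/1 = -10
  a_2 = (1 - 10)(-10) / 2^2 = 90/4 = 45/2
  a_3 = (2 - 10)(45/2) / 3^2 = -180/9 = -20
  a_4 = (3 - 10)(-20) / 4^2 = 140/16 = 35/4
  a_5 = (4 - 10)(35/4) / 5^2 = (-105/2)/25 = -21/10
  a_6 = (5 - 10)(-21/10) / 6^2 = (21/2)/36 = 7/24
  a_7 = (6 - 10)(7/24) / 7^2 = (-7/6)/49 = -1/42
  a_8 = (7 - 10)(-1/42) / 8^2 = (1/14)/64 = 1/896
  a_9 = (8 - 10)(1/896) / 9^2 = (-1/448)/81 = -1/36288
  a_10 = (9 - 10)(-1/36288) / 10^2 = (1/36288)/100 = 1/3628800
Hence L_10(x) = x^10/3628800 - x^9/36288 + x^8/896 - x^7/42 + 7 x^6/24 - 21 x^5/10 + 35 x^4/4 - 20 x^3 + 45 x^2/2 - 10 x + 1.

L_10(x); series = x^10/3628800 - x^9/36288 + x^8/896 - x^7/42 + 7 x^6/24 - 21 x^5/10 + 35 x^4/4 - 20 x^3 + 45 x^2/2 - 10 x + 1


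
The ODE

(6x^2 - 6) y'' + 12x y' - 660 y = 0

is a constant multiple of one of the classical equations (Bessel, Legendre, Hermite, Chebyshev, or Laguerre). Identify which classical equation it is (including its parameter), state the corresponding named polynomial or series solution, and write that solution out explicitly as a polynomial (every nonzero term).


All three coefficients share the factor -6; dividing through by -6 gives  (1 - x^2) y'' - 2x y' + 110 y = 0.
This matches the Legendre equation (1 - x^2) y'' - 2x y' + n(n+1) y = 0 (note the -2x y' term) with n(n+1) = 110, so n = 10; the polynomial solution is P_10(x).
With y = sum_k a_k x^k, matching x^k gives (k+2)(k+1) a_{k+2} = [k(k+1) - n(n+1)] a_k = (k - 10)(k + 11) a_k. The right side vanishes at k = 10, so the series with the parity of 10 terminates at degree 10.
Standard normalization (P_n(1) = 1): leading coefficient (2n)!/(2^n (n!)^2) = 2432902008176640000/(1024*13168189440000) = 46189/256, so a_10 = 46189/256. Work downward with a_k = (k+1)(k+2) a_{k+2} / ((k - 10)(k + 11)):
  a_8 = (9)(10)(46189/256) / ((8 - 10)(8 + 11)) = (2078505/128)/(-38) = -109395/256
  a_6 = (7)(8)(-109395/256) / ((6 - 10)(6 + 11)) = (-765765/32)/(-68) = 45045/128
  a_4 = (5)(6)(45045/128) / ((4 - 10)(4 + 11)) = (675675/64)/(-90) = -15015/128
  a_2 = (3)(4)(-15015/128) / ((2 - 10)(2 + 11)) = (-45045/32)/(-104) = 3465/256
  a_0 = (1)(2)(3465/256) / ((0 - 10)(0 + 11)) = (3465/128)/(-110) = -63/256
Hence P_10(x) = 46189 x^10/256 - 109395 x^8/256 + 45045 x^6/128 - 15015 x^4/128 + 3465 x^2/256 - 63/256.

P_10(x); series = 46189 x^10/256 - 109395 x^8/256 + 45045 x^6/128 - 15015 x^4/128 + 3465 x^2/256 - 63/256


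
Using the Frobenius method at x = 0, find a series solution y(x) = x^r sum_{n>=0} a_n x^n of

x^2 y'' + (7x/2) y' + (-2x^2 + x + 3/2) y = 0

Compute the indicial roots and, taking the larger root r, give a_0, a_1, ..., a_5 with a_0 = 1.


Write in Frobenius form y'' + (p(x)/x) y' + (q(x)/x^2) y = 0:
  p(x) = 7/2,  q(x) = -2x^2 + x + 3/2.
Indicial equation: r(r-1) + (7/2) r + (3/2) = 0 -> roots r_1 = -1, r_2 = -3/2.
Take r = r_1 = -1. Let y(x) = x^r sum_{n>=0} a_n x^n with a_0 = 1.
Substitute y = x^r sum a_n x^n and match x^{r+n}. The recurrence is
  D(n) a_n + 1 a_{n-1} - 2 a_{n-2} = 0,  where D(n) = (r+n)(r+n-1) + (7/2)(r+n) + (3/2).
  a_n = [-1 a_{n-1} + 2 a_{n-2}] / D(n).
Since the indicial polynomial factors as (r - r_1)(r - r_2), D(n) = (r_1 + n - r_1)(r_1 + n - r_2) = n(n + 1/2).
Evaluating step by step (a_0 = 1):
  n = 1: D(1) = 1(1 + 1/2) = 3/2; numerator = -1(1) = -1; a_1 = (-1)/(3/2) = -2/3
  n = 2: D(2) = 2(2 + 1/2) = 5; numerator = -1(-2/3) + 2(1) = 8/3; a_2 = (8/3)/(5) = 8/15
  n = 3: D(3) = 3(3 + 1/2) = 21/2; numerator = -1(8/15) + 2(-2/3) = -28/15; a_3 = (-28/15)/(21/2) = -8/45
  n = 4: D(4) = 4(4 + 1/2) = 18; numerator = -1(-8/45) + 2(8/15) = 56/45; a_4 = (56/45)/(18) = 28/405
  n = 5: D(5) = 5(5 + 1/2) = 55/2; numerator = -1(28/405) + 2(-8/45) = -172/405; a_5 = (-172/405)/(55/2) = -344/22275

r = -1; a_0 = 1; a_1 = -2/3; a_2 = 8/15; a_3 = -8/45; a_4 = 28/405; a_5 = -344/22275


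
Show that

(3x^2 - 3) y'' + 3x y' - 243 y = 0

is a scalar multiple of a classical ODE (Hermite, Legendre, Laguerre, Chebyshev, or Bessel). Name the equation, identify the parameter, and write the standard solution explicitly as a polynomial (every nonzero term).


All three coefficients share the factor -3; dividing through by -3 gives  (1 - x^2) y'' - x y' + 81 y = 0.
This matches the Chebyshev equation (1 - x^2) y'' - x y' + n^2 y = 0 (note the -x y' term, not -2x y') with n^2 = 81, so n = 9; the polynomial solution is T_9(x).
With y = sum_k a_k x^k, matching x^k gives (k+2)(k+1) a_{k+2} = (k^2 - n^2) a_k = (k - 9)(k + 9) a_k. The right side vanishes at k = 9, so the series with the parity of 9 terminates at degree 9.
Standard normalization: leading coefficient of T_n is 2^(n-1), so a_9 = 2^8 = 256. Work downward with a_k = (k+1)(k+2) a_{k+2} / ((k - 9)(k + 9)):
  a_7 = (8)(9)(256) / ((7 - 9)(7 + 9)) = 18432/(-32) = -576
  a_5 = (6)(7)(-576) / ((5 - 9)(5 + 9)) = -24192/(-56) = 432
  a_3 = (4)(5)(432) / ((3 - 9)(3 + 9)) = 8640/(-72) = -120
  a_1 = (2)(3)(-120) / ((1 - 9)(1 + 9)) = -720/(-80) = 9
Hence T_9(x) = 256 x^9 - 576 x^7 + 432 x^5 - 120 x^3 + 9 x.

T_9(x); series = 256 x^9 - 576 x^7 + 432 x^5 - 120 x^3 + 9 x


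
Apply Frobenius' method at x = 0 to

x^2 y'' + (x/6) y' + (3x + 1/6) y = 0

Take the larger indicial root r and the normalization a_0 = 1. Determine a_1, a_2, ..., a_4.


Write in Frobenius form y'' + (p(x)/x) y' + (q(x)/x^2) y = 0:
  p(x) = 1/6,  q(x) = 3x + 1/6.
Indicial equation: r(r-1) + (1/6) r + (1/6) = 0 -> roots r_1 = 1/2, r_2 = 1/3.
Take r = r_1 = 1/2. Let y(x) = x^r sum_{n>=0} a_n x^n with a_0 = 1.
Substitute y = x^r sum a_n x^n and match x^{r+n}. The recurrence is
  D(n) a_n + 3 a_{n-1} = 0,  where D(n) = (r+n)(r+n-1) + (1/6)(r+n) + (1/6).
  a_n = -3 / D(n) * a_{n-1}.
Since the indicial polynomial factors as (r - r_1)(r - r_2), D(n) = (r_1 + n - r_1)(r_1 + n - r_2) = n(n + 1/6).
Evaluating step by step (a_0 = 1):
  n = 1: D(1) = 1(1 + 1/6) = 7/6; numerator = -3(1) = -3; a_1 = (-3)/(7/6) = -18/7
  n = 2: D(2) = 2(2 + 1/6) = 13/3; numerator = -3(-18/7) = 54/7; a_2 = (54/7)/(13/3) = 162/91
  n = 3: D(3) = 3(3 + 1/6) = 19/2; numerator = -3(162/91) = -486/91; a_3 = (-486/91)/(19/2) = -972/1729
  n = 4: D(4) = 4(4 + 1/6) = 50/3; numerator = -3(-972/1729) = 2916/1729; a_4 = (2916/1729)/(50/3) = 4374/43225

r = 1/2; a_0 = 1; a_1 = -18/7; a_2 = 162/91; a_3 = -972/1729; a_4 = 4374/43225


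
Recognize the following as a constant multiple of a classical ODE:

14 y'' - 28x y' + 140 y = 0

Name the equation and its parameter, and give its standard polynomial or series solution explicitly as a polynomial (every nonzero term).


All three coefficients share the factor 14; dividing through by 14 gives  y'' - 2x y' + 10 y = 0.
This matches the Hermite equation y'' - 2x y' + 2n y = 0 with 2n = 10, so n = 5; the polynomial solution is H_5(x).
With y = sum_k a_k x^k, matching x^k gives (k+2)(k+1) a_{k+2} = 2(k - n) a_k = 2(k - 5) a_k. The right side vanishes at k = 5, so the series with the parity of 5 terminates at degree 5.
Standard normalization: leading coefficient of H_n is 2^n, so a_5 = 2^5 = 32. Work downward with a_k = (k+1)(k+2) a_{k+2} / (2(k - n)):
  a_3 = (4)(5)(32) / (2(3 - 5)) = 640/(-4) = -160
  a_1 = (2)(3)(-160) / (2(1 - 5)) = -960/(-8) = 120
Hence H_5(x) = 32 x^5 - 160 x^3 + 120 x.

H_5(x); series = 32 x^5 - 160 x^3 + 120 x


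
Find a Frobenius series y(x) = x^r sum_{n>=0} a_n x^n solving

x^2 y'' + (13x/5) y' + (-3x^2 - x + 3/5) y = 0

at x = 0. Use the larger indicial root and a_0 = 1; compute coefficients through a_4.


Write in Frobenius form y'' + (p(x)/x) y' + (q(x)/x^2) y = 0:
  p(x) = 13/5,  q(x) = -3x^2 - x + 3/5.
Indicial equation: r(r-1) + (13/5) r + (3/5) = 0 -> roots r_1 = -3/5, r_2 = -1.
Take r = r_1 = -3/5. Let y(x) = x^r sum_{n>=0} a_n x^n with a_0 = 1.
Substitute y = x^r sum a_n x^n and match x^{r+n}. The recurrence is
  D(n) a_n - 1 a_{n-1} - 3 a_{n-2} = 0,  where D(n) = (r+n)(r+n-1) + (13/5)(r+n) + (3/5).
  a_n = [1 a_{n-1} + 3 a_{n-2}] / D(n).
Since the indicial polynomial factors as (r - r_1)(r - r_2), D(n) = (r_1 + n - r_1)(r_1 + n - r_2) = n(n + 2/5).
Evaluating step by step (a_0 = 1):
  n = 1: D(1) = 1(1 + 2/5) = 7/5; numerator = 1(1) = 1; a_1 = (1)/(7/5) = 5/7
  n = 2: D(2) = 2(2 + 2/5) = 24/5; numerator = 1(5/7) + 3(1) = 26/7; a_2 = (26/7)/(24/5) = 65/84
  n = 3: D(3) = 3(3 + 2/5) = 51/5; numerator = 1(65/84) + 3(5/7) = 35/12; a_3 = (35/12)/(51/5) = 175/612
  n = 4: D(4) = 4(4 + 2/5) = 88/5; numerator = 1(175/612) + 3(65/84) = 5585/2142; a_4 = (5585/2142)/(88/5) = 27925/188496

r = -3/5; a_0 = 1; a_1 = 5/7; a_2 = 65/84; a_3 = 175/612; a_4 = 27925/188496


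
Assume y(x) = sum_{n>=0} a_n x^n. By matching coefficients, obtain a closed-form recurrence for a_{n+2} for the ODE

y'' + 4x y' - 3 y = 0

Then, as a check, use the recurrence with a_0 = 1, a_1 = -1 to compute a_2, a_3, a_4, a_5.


Substitute y = sum_n a_n x^n.
y''(x) has coefficient (n+2)(n+1) a_{n+2} at x^n;
4 x y'(x) has coefficient 4 n a_n at x^n (shift);
-3 y(x) has coefficient -3 a_n at x^n.
Matching x^n: (n+2)(n+1) a_{n+2} + (4n - 3) a_n = 0.
Thus a_{n+2} = (-4n + 3) / ((n+1)(n+2)) * a_n.

Check with a_0 = 1, a_1 = -1 (apply the recurrence for n = 0, 1, 2, 3): a_0 = 1, a_1 = -1, a_2 = 3/2, a_3 = 1/6, a_4 = -5/8, a_5 = -3/40.

a_(n+2) = (-4n + 3) / ((n+1)(n+2)) * a_n; check: a_0 = 1, a_1 = -1, a_2 = 3/2, a_3 = 1/6, a_4 = -5/8, a_5 = -3/40


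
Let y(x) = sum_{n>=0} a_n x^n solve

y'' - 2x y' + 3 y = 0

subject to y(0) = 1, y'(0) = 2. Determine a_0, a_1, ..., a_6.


Ansatz: y(x) = sum_{n>=0} a_n x^n, so y'(x) = sum_{n>=1} n a_n x^(n-1) and y''(x) = sum_{n>=2} n(n-1) a_n x^(n-2).
Substitute into P(x) y'' + Q(x) y' + R(x) y = 0 with P(x) = 1, Q(x) = -2x, R(x) = 3, and match powers of x.
Initial conditions: a_0 = 1, a_1 = 2.
Setting the coefficient of each power of x to zero and solving order by order (substituting the coefficients already found):
  x^0: 2 a_2 + 3 a_0 = 0  ->  2 a_2 = -3 a_0 = -3  ->  a_2 = -3/2
  x^1: 6 a_3 + a_1 = 0  ->  6 a_3 = -a_1 = -2  ->  a_3 = -1/3
  x^2: 12 a_4 - a_2 = 0  ->  12 a_4 = a_2 = -3/2  ->  a_4 = -1/8
  x^3: 20 a_5 - 3 a_3 = 0  ->  20 a_5 = 3 a_3 = -1  ->  a_5 = -1/20
  x^4: 30 a_6 - 5 a_4 = 0  ->  30 a_6 = 5 a_4 = -5/8  ->  a_6 = -1/48
Truncated series: y(x) = 1 + 2 x - (3/2) x^2 - (1/3) x^3 - (1/8) x^4 - (1/20) x^5 - (1/48) x^6 + O(x^7).

a_0 = 1; a_1 = 2; a_2 = -3/2; a_3 = -1/3; a_4 = -1/8; a_5 = -1/20; a_6 = -1/48


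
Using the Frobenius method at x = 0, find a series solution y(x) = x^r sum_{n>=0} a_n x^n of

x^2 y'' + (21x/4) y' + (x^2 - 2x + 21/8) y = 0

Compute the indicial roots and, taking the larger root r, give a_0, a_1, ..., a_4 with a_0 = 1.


Write in Frobenius form y'' + (p(x)/x) y' + (q(x)/x^2) y = 0:
  p(x) = 21/4,  q(x) = x^2 - 2x + 21/8.
Indicial equation: r(r-1) + (21/4) r + (21/8) = 0 -> roots r_1 = -3/4, r_2 = -7/2.
Take r = r_1 = -3/4. Let y(x) = x^r sum_{n>=0} a_n x^n with a_0 = 1.
Substitute y = x^r sum a_n x^n and match x^{r+n}. The recurrence is
  D(n) a_n - 2 a_{n-1} + 1 a_{n-2} = 0,  where D(n) = (r+n)(r+n-1) + (21/4)(r+n) + (21/8).
  a_n = [2 a_{n-1} - 1 a_{n-2}] / D(n).
Since the indicial polynomial factors as (r - r_1)(r - r_2), D(n) = (r_1 + n - r_1)(r_1 + n - r_2) = n(n + 11/4).
Evaluating step by step (a_0 = 1):
  n = 1: D(1) = 1(1 + 11/4) = 15/4; numerator = 2(1) = 2; a_1 = (2)/(15/4) = 8/15
  n = 2: D(2) = 2(2 + 11/4) = 19/2; numerator = 2(8/15) - 1(1) = 1/15; a_2 = (1/15)/(19/2) = 2/285
  n = 3: D(3) = 3(3 + 11/4) = 69/4; numerator = 2(2/285) - 1(8/15) = -148/285; a_3 = (-148/285)/(69/4) = -592/19665
  n = 4: D(4) = 4(4 + 11/4) = 27; numerator = 2(-592/19665) - 1(2/285) = -1322/19665; a_4 = (-1322/19665)/(27) = -1322/530955

r = -3/4; a_0 = 1; a_1 = 8/15; a_2 = 2/285; a_3 = -592/19665; a_4 = -1322/530955


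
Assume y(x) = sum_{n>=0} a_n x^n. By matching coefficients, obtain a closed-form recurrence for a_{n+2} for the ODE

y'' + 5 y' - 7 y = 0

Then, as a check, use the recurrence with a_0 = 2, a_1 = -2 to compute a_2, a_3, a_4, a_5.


Substitute y = sum_n a_n x^n.
y''(x) has coefficient (n+2)(n+1) a_{n+2} at x^n;
5 y'(x) has coefficient 5 (n+1) a_{n+1} at x^n;
-7 y(x) has coefficient -7 a_n at x^n.
Matching x^n: (n+2)(n+1) a_{n+2} + 5 (n+1) a_{n+1} - 7 a_n = 0.
Thus a_{n+2} = [-5 (n+1) a_{n+1} + 7 a_n] / ((n+1)(n+2)).

Check with a_0 = 2, a_1 = -2 (apply the recurrence for n = 0, 1, 2, 3): a_0 = 2, a_1 = -2, a_2 = 12, a_3 = -67/3, a_4 = 419/12, a_5 = -641/15.

a_(n+2) = [-5 (n+1) a_(n+1) + 7 a_n] / ((n+1)(n+2)); check: a_0 = 2, a_1 = -2, a_2 = 12, a_3 = -67/3, a_4 = 419/12, a_5 = -641/15


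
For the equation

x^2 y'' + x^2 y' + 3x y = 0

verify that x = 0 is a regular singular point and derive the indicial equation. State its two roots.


Divide by x^2 to reach normal form y'' + P_1(x) y' + P_2(x) y = 0 with P_1(x) = 1 and P_2(x) = 3/x.
x = 0 is a singular point because the y-coefficient 3/x has a pole at x = 0.
It is a regular singular point because x P_1(x) = p(x) = x and x^2 P_2(x) = q(x) = 3x are polynomials, hence analytic at x = 0.
p(0) = 0,  q(0) = 0.
Indicial equation: r(r-1) + p(0) r + q(0) = 0, i.e. r^2 + (p(0) - 1) r + q(0) = 0, i.e. r^2 - 1 r = 0.
Discriminant: (-1)^2 - 4(0) = 1, so r = (1 ± 1)/2.
Solving: r_1 = 1, r_2 = 0.

indicial: r^2 - 1 r = 0; roots r_1 = 1, r_2 = 0


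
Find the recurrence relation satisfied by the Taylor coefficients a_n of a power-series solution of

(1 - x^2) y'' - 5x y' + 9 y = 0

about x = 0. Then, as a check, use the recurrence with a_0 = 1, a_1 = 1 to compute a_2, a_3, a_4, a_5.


Substitute y = sum_n a_n x^n.
(1 - 1 x^2) y'' contributes (n+2)(n+1) a_{n+2} - n(n-1) a_n at x^n.
-5 x y'(x) contributes -5 n a_n at x^n.
9 y(x) contributes 9 a_n at x^n.
Matching x^n: (n+2)(n+1) a_{n+2} + (-n(n-1) - 5 n + 9) a_n = 0.
Thus a_{n+2} = (n(n-1) + 5 n - 9) / ((n+1)(n+2)) * a_n.

Check with a_0 = 1, a_1 = 1 (apply the recurrence for n = 0, 1, 2, 3): a_0 = 1, a_1 = 1, a_2 = -9/2, a_3 = -2/3, a_4 = -9/8, a_5 = -2/5.

a_(n+2) = (n(n-1) + 5 n - 9) / ((n+1)(n+2)) * a_n; check: a_0 = 1, a_1 = 1, a_2 = -9/2, a_3 = -2/3, a_4 = -9/8, a_5 = -2/5


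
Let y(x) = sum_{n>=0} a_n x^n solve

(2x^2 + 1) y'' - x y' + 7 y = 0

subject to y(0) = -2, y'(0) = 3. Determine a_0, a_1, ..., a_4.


Ansatz: y(x) = sum_{n>=0} a_n x^n, so y'(x) = sum_{n>=1} n a_n x^(n-1) and y''(x) = sum_{n>=2} n(n-1) a_n x^(n-2).
Substitute into P(x) y'' + Q(x) y' + R(x) y = 0 with P(x) = 2x^2 + 1, Q(x) = -x, R(x) = 7, and match powers of x.
Initial conditions: a_0 = -2, a_1 = 3.
Setting the coefficient of each power of x to zero and solving order by order (substituting the coefficients already found):
  x^0: 2 a_2 + 7 a_0 = 0  ->  2 a_2 = -7 a_0 = 14  ->  a_2 = 7
  x^1: 6 a_3 + 6 a_1 = 0  ->  6 a_3 = -6 a_1 = -18  ->  a_3 = -3
  x^2: 12 a_4 + 9 a_2 = 0  ->  12 a_4 = -9 a_2 = -63  ->  a_4 = -21/4
Truncated series: y(x) = -2 + 3 x + 7 x^2 - 3 x^3 - (21/4) x^4 + O(x^5).

a_0 = -2; a_1 = 3; a_2 = 7; a_3 = -3; a_4 = -21/4


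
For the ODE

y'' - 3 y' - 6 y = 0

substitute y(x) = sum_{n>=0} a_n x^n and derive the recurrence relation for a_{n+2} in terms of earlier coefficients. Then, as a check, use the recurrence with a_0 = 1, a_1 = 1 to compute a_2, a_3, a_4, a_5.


Substitute y = sum_n a_n x^n.
y''(x) has coefficient (n+2)(n+1) a_{n+2} at x^n;
-3 y'(x) has coefficient -3 (n+1) a_{n+1} at x^n;
-6 y(x) has coefficient -6 a_n at x^n.
Matching x^n: (n+2)(n+1) a_{n+2} - 3 (n+1) a_{n+1} - 6 a_n = 0.
Thus a_{n+2} = [3 (n+1) a_{n+1} + 6 a_n] / ((n+1)(n+2)).

Check with a_0 = 1, a_1 = 1 (apply the recurrence for n = 0, 1, 2, 3): a_0 = 1, a_1 = 1, a_2 = 9/2, a_3 = 11/2, a_4 = 51/8, a_5 = 219/40.

a_(n+2) = [3 (n+1) a_(n+1) + 6 a_n] / ((n+1)(n+2)); check: a_0 = 1, a_1 = 1, a_2 = 9/2, a_3 = 11/2, a_4 = 51/8, a_5 = 219/40


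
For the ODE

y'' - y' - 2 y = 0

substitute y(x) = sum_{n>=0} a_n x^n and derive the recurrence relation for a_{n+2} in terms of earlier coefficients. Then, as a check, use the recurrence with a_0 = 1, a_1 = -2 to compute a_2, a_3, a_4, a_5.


Substitute y = sum_n a_n x^n.
y''(x) has coefficient (n+2)(n+1) a_{n+2} at x^n;
-y'(x) has coefficient -(n+1) a_{n+1} at x^n;
-2 y(x) has coefficient -2 a_n at x^n.
Matching x^n: (n+2)(n+1) a_{n+2} - (n+1) a_{n+1} - 2 a_n = 0.
Thus a_{n+2} = [(n+1) a_{n+1} + 2 a_n] / ((n+1)(n+2)).

Check with a_0 = 1, a_1 = -2 (apply the recurrence for n = 0, 1, 2, 3): a_0 = 1, a_1 = -2, a_2 = 0, a_3 = -2/3, a_4 = -1/6, a_5 = -1/10.

a_(n+2) = [(n+1) a_(n+1) + 2 a_n] / ((n+1)(n+2)); check: a_0 = 1, a_1 = -2, a_2 = 0, a_3 = -2/3, a_4 = -1/6, a_5 = -1/10


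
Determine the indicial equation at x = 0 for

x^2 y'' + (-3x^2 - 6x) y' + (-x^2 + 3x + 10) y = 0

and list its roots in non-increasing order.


Divide by x^2 to reach normal form y'' + P_1(x) y' + P_2(x) y = 0 with P_1(x) = -3 - 6/x and P_2(x) = -1 + 3/x + 10/x^2.
x = 0 is a singular point because the y'-coefficient -3 - 6/x has a pole at x = 0 and the y-coefficient -1 + 3/x + 10/x^2 has a pole at x = 0.
It is a regular singular point because x P_1(x) = p(x) = -3x - 6 and x^2 P_2(x) = q(x) = -x^2 + 3x + 10 are polynomials, hence analytic at x = 0.
p(0) = -6,  q(0) = 10.
Indicial equation: r(r-1) + p(0) r + q(0) = 0, i.e. r^2 + (p(0) - 1) r + q(0) = 0, i.e. r^2 - 7 r + 10 = 0.
Discriminant: (-7)^2 - 4(10) = 9, so r = (7 ± 3)/2.
Solving: r_1 = 5, r_2 = 2.

indicial: r^2 - 7 r + 10 = 0; roots r_1 = 5, r_2 = 2


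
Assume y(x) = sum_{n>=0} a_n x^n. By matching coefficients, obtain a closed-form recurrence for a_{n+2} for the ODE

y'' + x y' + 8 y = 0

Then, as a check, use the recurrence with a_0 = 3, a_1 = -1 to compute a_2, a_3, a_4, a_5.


Substitute y = sum_n a_n x^n.
y''(x) has coefficient (n+2)(n+1) a_{n+2} at x^n;
x y'(x) has coefficient n a_n at x^n (shift);
8 y(x) has coefficient 8 a_n at x^n.
Matching x^n: (n+2)(n+1) a_{n+2} + (n + 8) a_n = 0.
Thus a_{n+2} = (-n - 8) / ((n+1)(n+2)) * a_n.

Check with a_0 = 3, a_1 = -1 (apply the recurrence for n = 0, 1, 2, 3): a_0 = 3, a_1 = -1, a_2 = -12, a_3 = 3/2, a_4 = 10, a_5 = -33/40.

a_(n+2) = (-n - 8) / ((n+1)(n+2)) * a_n; check: a_0 = 3, a_1 = -1, a_2 = -12, a_3 = 3/2, a_4 = 10, a_5 = -33/40


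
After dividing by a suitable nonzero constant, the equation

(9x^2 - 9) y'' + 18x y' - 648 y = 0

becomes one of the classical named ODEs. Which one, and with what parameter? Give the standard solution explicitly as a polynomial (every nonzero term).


All three coefficients share the factor -9; dividing through by -9 gives  (1 - x^2) y'' - 2x y' + 72 y = 0.
This matches the Legendre equation (1 - x^2) y'' - 2x y' + n(n+1) y = 0 (note the -2x y' term) with n(n+1) = 72, so n = 8; the polynomial solution is P_8(x).
With y = sum_k a_k x^k, matching x^k gives (k+2)(k+1) a_{k+2} = [k(k+1) - n(n+1)] a_k = (k - 8)(k + 9) a_k. The right side vanishes at k = 8, so the series with the parity of 8 terminates at degree 8.
Standard normalization (P_n(1) = 1): leading coefficient (2n)!/(2^n (n!)^2) = 20922789888000/(256*1625702400) = 6435/128, so a_8 = 6435/128. Work downward with a_k = (k+1)(k+2) a_{k+2} / ((k - 8)(k + 9)):
  a_6 = (7)(8)(6435/128) / ((6 - 8)(6 + 9)) = (45045/16)/(-30) = -3003/32
  a_4 = (5)(6)(-3003/32) / ((4 - 8)(4 + 9)) = (-45045/16)/(-52) = 3465/64
  a_2 = (3)(4)(3465/64) / ((2 - 8)(2 + 9)) = (10395/16)/(-66) = -315/32
  a_0 = (1)(2)(-315/32) / ((0 - 8)(0 + 9)) = (-315/16)/(-72) = 35/128
Hence P_8(x) = 6435 x^8/128 - 3003 x^6/32 + 3465 x^4/64 - 315 x^2/32 + 35/128.

P_8(x); series = 6435 x^8/128 - 3003 x^6/32 + 3465 x^4/64 - 315 x^2/32 + 35/128


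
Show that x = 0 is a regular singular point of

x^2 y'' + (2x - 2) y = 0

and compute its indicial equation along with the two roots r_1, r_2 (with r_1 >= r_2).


Divide by x^2 to reach normal form y'' + P_1(x) y' + P_2(x) y = 0 with P_1(x) = 0 and P_2(x) = 2/x - 2/x^2.
x = 0 is a singular point because the y-coefficient 2/x - 2/x^2 has a pole at x = 0.
It is a regular singular point because x P_1(x) = p(x) = 0 and x^2 P_2(x) = q(x) = 2x - 2 are polynomials, hence analytic at x = 0.
p(0) = 0,  q(0) = -2.
Indicial equation: r(r-1) + p(0) r + q(0) = 0, i.e. r^2 + (p(0) - 1) r + q(0) = 0, i.e. r^2 - 1 r - 2 = 0.
Discriminant: (-1)^2 - 4(-2) = 9, so r = (1 ± 3)/2.
Solving: r_1 = 2, r_2 = -1.

indicial: r^2 - 1 r - 2 = 0; roots r_1 = 2, r_2 = -1


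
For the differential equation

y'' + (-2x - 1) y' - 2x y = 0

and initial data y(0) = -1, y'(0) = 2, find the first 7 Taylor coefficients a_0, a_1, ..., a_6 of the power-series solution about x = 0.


Ansatz: y(x) = sum_{n>=0} a_n x^n, so y'(x) = sum_{n>=1} n a_n x^(n-1) and y''(x) = sum_{n>=2} n(n-1) a_n x^(n-2).
Substitute into P(x) y'' + Q(x) y' + R(x) y = 0 with P(x) = 1, Q(x) = -2x - 1, R(x) = -2x, and match powers of x.
Initial conditions: a_0 = -1, a_1 = 2.
Setting the coefficient of each power of x to zero and solving order by order (substituting the coefficients already found):
  x^0: 2 a_2 - a_1 = 0  ->  2 a_2 = a_1 = 2  ->  a_2 = 1
  x^1: 6 a_3 - 2 a_2 - 2 a_1 - 2 a_0 = 0  ->  6 a_3 = 2 a_2 + 2 a_1 + 2 a_0 = 4  ->  a_3 = 2/3
  x^2: 12 a_4 - 3 a_3 - 4 a_2 - 2 a_1 = 0  ->  12 a_4 = 3 a_3 + 4 a_2 + 2 a_1 = 10  ->  a_4 = 5/6
  x^3: 20 a_5 - 4 a_4 - 6 a_3 - 2 a_2 = 0  ->  20 a_5 = 4 a_4 + 6 a_3 + 2 a_2 = 28/3  ->  a_5 = 7/15
  x^4: 30 a_6 - 5 a_5 - 8 a_4 - 2 a_3 = 0  ->  30 a_6 = 5 a_5 + 8 a_4 + 2 a_3 = 31/3  ->  a_6 = 31/90
Truncated series: y(x) = -1 + 2 x + x^2 + (2/3) x^3 + (5/6) x^4 + (7/15) x^5 + (31/90) x^6 + O(x^7).

a_0 = -1; a_1 = 2; a_2 = 1; a_3 = 2/3; a_4 = 5/6; a_5 = 7/15; a_6 = 31/90


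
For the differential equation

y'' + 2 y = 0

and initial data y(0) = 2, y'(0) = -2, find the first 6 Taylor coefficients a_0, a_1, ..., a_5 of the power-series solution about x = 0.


Ansatz: y(x) = sum_{n>=0} a_n x^n, so y'(x) = sum_{n>=1} n a_n x^(n-1) and y''(x) = sum_{n>=2} n(n-1) a_n x^(n-2).
Substitute into P(x) y'' + Q(x) y' + R(x) y = 0 with P(x) = 1, Q(x) = 0, R(x) = 2, and match powers of x.
Initial conditions: a_0 = 2, a_1 = -2.
Setting the coefficient of each power of x to zero and solving order by order (substituting the coefficients already found):
  x^0: 2 a_2 + 2 a_0 = 0  ->  2 a_2 = -2 a_0 = -4  ->  a_2 = -2
  x^1: 6 a_3 + 2 a_1 = 0  ->  6 a_3 = -2 a_1 = 4  ->  a_3 = 2/3
  x^2: 12 a_4 + 2 a_2 = 0  ->  12 a_4 = -2 a_2 = 4  ->  a_4 = 1/3
  x^3: 20 a_5 + 2 a_3 = 0  ->  20 a_5 = -2 a_3 = -4/3  ->  a_5 = -1/15
Truncated series: y(x) = 2 - 2 x - 2 x^2 + (2/3) x^3 + (1/3) x^4 - (1/15) x^5 + O(x^6).

a_0 = 2; a_1 = -2; a_2 = -2; a_3 = 2/3; a_4 = 1/3; a_5 = -1/15


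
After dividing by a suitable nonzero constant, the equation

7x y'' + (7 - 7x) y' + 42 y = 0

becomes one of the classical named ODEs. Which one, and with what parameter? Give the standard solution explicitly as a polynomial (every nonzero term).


All three coefficients share the factor 7; dividing through by 7 gives  x y'' + (1 - x) y' + 6 y = 0.
This matches the Laguerre equation x y'' + (1 - x) y' + n y = 0 with n = 6; the polynomial solution is L_6(x).
With y = sum_k a_k x^k, matching x^k gives (k+1)k a_{k+1} + (k+1) a_{k+1} - k a_k + n a_k = 0, i.e. (k+1)^2 a_{k+1} = (k - n) a_k = (k - 6) a_k. The right side vanishes at k = 6, so the series terminates at degree 6.
Standard normalization L_n(0) = 1 gives a_0 = 1. Work upward with a_{k+1} = (k - 6) a_k / (k+1)^2:
  a_1 = (0 - 6)(1) / 1^2 = -6/1 = -6
  a_2 = (1 - 6)(-6) / 2^2 = 30/4 = 15/2
  a_3 = (2 - 6)(15/2) / 3^2 = -30/9 = -10/3
  a_4 = (3 - 6)(-10/3) / 4^2 = 10/16 = 5/8
  a_5 = (4 - 6)(5/8) / 5^2 = (-5/4)/25 = -1/20
  a_6 = (5 - 6)(-1/20) / 6^2 = (1/20)/36 = 1/720
Hence L_6(x) = x^6/720 - x^5/20 + 5 x^4/8 - 10 x^3/3 + 15 x^2/2 - 6 x + 1.

L_6(x); series = x^6/720 - x^5/20 + 5 x^4/8 - 10 x^3/3 + 15 x^2/2 - 6 x + 1
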